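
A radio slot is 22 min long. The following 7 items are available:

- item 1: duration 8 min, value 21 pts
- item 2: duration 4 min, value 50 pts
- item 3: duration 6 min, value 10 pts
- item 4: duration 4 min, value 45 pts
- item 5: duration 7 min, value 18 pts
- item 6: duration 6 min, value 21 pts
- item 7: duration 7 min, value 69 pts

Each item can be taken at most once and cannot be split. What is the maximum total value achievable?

185 pts

Check high-value combinations within 22 min:
- item 2+item 4+item 6+item 7: duration 4+4+6+7=21, value 50+45+21+69=185
- item 2+item 4+item 5+item 7: duration 4+4+7+7=22, value 50+45+18+69=182
- item 2+item 3+item 4+item 7: duration 4+6+4+7=21, value 50+10+45+69=174
Best: 185 pts.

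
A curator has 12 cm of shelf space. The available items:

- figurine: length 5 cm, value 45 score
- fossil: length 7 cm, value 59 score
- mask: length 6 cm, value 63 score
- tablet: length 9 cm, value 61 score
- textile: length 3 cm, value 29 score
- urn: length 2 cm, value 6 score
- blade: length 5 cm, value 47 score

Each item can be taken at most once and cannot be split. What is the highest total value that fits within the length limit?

Check high-value combinations within 12 cm:
- mask+blade: length 6+5=11, value 63+47=110
- figurine+mask: length 5+6=11, value 45+63=108
- fossil+blade: length 7+5=12, value 59+47=106
- figurine+fossil: length 5+7=12, value 45+59=104
- mask+textile+urn: length 6+3+2=11, value 63+29+6=98
Best: 110 score.

110 score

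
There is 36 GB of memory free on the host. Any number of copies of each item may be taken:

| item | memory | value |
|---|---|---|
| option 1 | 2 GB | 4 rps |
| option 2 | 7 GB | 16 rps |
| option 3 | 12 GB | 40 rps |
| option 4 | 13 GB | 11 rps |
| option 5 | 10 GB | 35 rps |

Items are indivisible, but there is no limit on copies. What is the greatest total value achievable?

120 rps

Best value-per-unit is option 5 at 35/10; filling with it alone gives 3×35 = 105.
Optimal mix: 3×option 3 → memory 36, value 120.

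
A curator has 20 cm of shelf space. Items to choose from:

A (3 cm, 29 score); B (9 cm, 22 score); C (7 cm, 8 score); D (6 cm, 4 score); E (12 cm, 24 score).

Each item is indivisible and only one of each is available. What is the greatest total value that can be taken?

Check high-value combinations within 20 cm:
- A+B+C: length 3+9+7=19, value 29+22+8=59
- A+B+D: length 3+9+6=18, value 29+22+4=55
- A+E: length 3+12=15, value 29+24=53
- A+B: length 3+9=12, value 29+22=51
- A+C+D: length 3+7+6=16, value 29+8+4=41
Best: 59 score.

59 score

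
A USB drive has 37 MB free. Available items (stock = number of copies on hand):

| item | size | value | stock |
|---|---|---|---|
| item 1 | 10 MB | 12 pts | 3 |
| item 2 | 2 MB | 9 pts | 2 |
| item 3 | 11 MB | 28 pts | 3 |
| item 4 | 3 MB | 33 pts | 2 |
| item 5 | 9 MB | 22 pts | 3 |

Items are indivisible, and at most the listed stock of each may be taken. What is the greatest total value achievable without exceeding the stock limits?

150 pts

Top feasible selections:
- 2×item 2 + 2×item 4 + 3×item 5: size 37, value 150
- 1×item 2 + 1×item 3 + 2×item 4 + 2×item 5: size 37, value 147
- 2×item 3 + 2×item 4 + 1×item 5: size 37, value 144
- 1×item 2 + 2×item 4 + 3×item 5: size 35, value 141
Best: 150 pts.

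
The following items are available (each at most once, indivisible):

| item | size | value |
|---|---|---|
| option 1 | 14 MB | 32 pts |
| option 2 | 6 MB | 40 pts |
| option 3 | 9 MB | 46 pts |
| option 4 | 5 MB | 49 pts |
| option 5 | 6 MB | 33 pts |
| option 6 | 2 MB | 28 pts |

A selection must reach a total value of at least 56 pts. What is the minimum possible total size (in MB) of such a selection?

7

Subsets with value ≥ 56, sorted by total size:
- option 4+option 6: size 7, value 77
- option 2+option 6: size 8, value 68
- option 5+option 6: size 8, value 61
- option 2+option 4: size 11, value 89
Minimum size: 7 MB.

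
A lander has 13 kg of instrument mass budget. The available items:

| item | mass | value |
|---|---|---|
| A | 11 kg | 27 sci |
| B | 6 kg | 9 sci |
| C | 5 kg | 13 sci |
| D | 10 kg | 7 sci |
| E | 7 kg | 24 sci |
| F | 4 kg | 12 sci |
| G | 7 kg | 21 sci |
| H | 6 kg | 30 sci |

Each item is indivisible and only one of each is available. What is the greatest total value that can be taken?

54 sci

Check high-value combinations within 13 kg:
- E+H: mass 7+6=13, value 24+30=54
- G+H: mass 7+6=13, value 21+30=51
- C+H: mass 5+6=11, value 13+30=43
- F+H: mass 4+6=10, value 12+30=42
- B+H: mass 6+6=12, value 9+30=39
Best: 54 sci.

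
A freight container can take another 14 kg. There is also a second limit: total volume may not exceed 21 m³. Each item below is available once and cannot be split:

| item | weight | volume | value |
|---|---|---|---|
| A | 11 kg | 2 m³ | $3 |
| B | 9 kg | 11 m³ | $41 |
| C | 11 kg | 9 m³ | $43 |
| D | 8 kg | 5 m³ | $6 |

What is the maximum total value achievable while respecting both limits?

Feasible sets respecting both limits:
- C: weight 11, volume 9, value 43
- B: weight 9, volume 11, value 41
- D: weight 8, volume 5, value 6
Best: $43.

$43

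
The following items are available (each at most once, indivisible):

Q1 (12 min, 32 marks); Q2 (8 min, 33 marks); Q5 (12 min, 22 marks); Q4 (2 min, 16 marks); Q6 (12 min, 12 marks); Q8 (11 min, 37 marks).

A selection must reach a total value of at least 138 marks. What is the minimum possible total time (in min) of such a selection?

Subsets with value ≥ 138, sorted by total time:
- Q1+Q2+Q5+Q4+Q8: time 45, value 140
- Q1+Q2+Q5+Q4+Q6+Q8: time 57, value 152
Minimum time: 45 min.

45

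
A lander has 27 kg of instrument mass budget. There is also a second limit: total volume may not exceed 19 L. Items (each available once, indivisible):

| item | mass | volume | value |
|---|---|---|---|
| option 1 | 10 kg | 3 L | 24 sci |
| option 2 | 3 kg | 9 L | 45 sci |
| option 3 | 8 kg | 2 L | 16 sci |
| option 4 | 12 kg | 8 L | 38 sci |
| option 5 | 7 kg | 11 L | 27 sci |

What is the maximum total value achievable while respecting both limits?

Feasible sets respecting both limits:
- option 2+option 3+option 4: mass 23, volume 19, value 99
- option 1+option 2+option 3: mass 21, volume 14, value 85
- option 2+option 4: mass 15, volume 17, value 83
- option 1+option 2: mass 13, volume 12, value 69
Best: 99 sci.

99 sci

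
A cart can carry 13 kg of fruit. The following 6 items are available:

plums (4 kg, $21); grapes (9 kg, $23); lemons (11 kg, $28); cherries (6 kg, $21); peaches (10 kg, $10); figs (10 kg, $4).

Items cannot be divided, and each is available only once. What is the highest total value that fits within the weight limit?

$44

This is a 0/1 knapsack; check combinations near the capacity.
- plums+grapes: weight 4+9=13, value 21+23=44
- plums+cherries: weight 4+6=10, value 21+21=42
- lemons: weight 11, value 28
- grapes: weight 9, value 23
- plums: weight 4, value 21
Best: $44.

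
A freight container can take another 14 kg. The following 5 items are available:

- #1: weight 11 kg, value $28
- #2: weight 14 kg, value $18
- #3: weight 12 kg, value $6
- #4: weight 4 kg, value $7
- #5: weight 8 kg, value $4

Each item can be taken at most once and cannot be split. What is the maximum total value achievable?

$28

Check high-value combinations within 14 kg:
- #1: weight 11, value 28
- #2: weight 14, value 18
- #4+#5: weight 4+8=12, value 7+4=11
Best: $28.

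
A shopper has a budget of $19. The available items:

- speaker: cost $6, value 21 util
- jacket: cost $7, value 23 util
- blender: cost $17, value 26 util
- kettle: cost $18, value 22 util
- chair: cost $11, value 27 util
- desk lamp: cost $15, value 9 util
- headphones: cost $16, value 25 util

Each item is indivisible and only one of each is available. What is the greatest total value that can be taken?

50 util

Check high-value combinations within $19:
- jacket+chair: cost 7+11=18, value 23+27=50
- speaker+chair: cost 6+11=17, value 21+27=48
- speaker+jacket: cost 6+7=13, value 21+23=44
- chair: cost 11, value 27
Best: 50 util.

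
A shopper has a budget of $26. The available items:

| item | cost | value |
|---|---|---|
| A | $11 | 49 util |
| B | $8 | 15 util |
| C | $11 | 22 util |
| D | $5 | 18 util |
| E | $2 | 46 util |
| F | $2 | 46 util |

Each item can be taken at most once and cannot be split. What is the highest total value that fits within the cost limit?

This is a 0/1 knapsack; check combinations near the capacity.
- A+C+E+F: cost 11+11+2+2=26, value 49+22+46+46=163
- A+D+E+F: cost 11+5+2+2=20, value 49+18+46+46=159
- A+B+E+F: cost 11+8+2+2=23, value 49+15+46+46=156
Best: 163 util.

163 util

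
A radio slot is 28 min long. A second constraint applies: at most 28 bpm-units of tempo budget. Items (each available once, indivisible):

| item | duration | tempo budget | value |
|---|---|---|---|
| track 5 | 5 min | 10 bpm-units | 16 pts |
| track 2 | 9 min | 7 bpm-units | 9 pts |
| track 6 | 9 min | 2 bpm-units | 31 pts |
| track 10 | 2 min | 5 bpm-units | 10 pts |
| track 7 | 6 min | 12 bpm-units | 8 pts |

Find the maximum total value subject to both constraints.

Feasible sets respecting both limits:
- track 5+track 2+track 6+track 10: duration 25, tempo budget 24, value 66
- track 2+track 6+track 10+track 7: duration 26, tempo budget 26, value 58
- track 5+track 6+track 10: duration 16, tempo budget 17, value 57
Best: 66 pts.

66 pts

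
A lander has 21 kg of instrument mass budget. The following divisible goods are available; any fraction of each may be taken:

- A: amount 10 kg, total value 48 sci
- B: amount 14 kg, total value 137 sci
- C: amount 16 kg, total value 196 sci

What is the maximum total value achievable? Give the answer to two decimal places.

Take in order of value per unit:
- C (196/16 per unit): all 16 → value 196, running total 196.00
- B (137/14 per unit): 5 of 14 → value 5×137/14 = 48.9286, running total 244.93
Total 244.93.

244.93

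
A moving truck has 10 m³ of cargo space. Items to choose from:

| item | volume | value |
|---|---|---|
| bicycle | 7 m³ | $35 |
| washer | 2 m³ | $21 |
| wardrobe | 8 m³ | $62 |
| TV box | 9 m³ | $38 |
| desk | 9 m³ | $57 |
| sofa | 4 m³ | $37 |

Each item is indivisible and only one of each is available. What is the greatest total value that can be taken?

$83

Check high-value combinations within 10 m³:
- washer+wardrobe: volume 2+8=10, value 21+62=83
- wardrobe: volume 8, value 62
- washer+sofa: volume 2+4=6, value 21+37=58
- desk: volume 9, value 57
- bicycle+washer: volume 7+2=9, value 35+21=56
Best: $83.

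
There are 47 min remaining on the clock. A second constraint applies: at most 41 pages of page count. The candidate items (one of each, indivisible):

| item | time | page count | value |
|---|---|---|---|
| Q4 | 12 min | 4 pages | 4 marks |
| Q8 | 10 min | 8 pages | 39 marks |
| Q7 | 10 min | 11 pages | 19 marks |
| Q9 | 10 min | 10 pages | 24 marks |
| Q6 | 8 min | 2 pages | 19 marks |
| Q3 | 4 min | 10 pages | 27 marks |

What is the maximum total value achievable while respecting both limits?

Feasible sets respecting both limits:
- Q8+Q7+Q9+Q6+Q3: time 42, page count 41, value 128
- Q4+Q8+Q9+Q6+Q3: time 44, page count 34, value 113
- Q8+Q7+Q9+Q3: time 34, page count 39, value 109
Best: 128 marks.

128 marks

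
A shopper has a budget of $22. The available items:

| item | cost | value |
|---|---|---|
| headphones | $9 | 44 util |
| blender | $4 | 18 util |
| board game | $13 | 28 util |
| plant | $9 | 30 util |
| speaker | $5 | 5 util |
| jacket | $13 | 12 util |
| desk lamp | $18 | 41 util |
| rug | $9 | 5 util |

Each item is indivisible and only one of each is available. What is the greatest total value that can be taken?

92 util

This is a 0/1 knapsack; check combinations near the capacity.
- headphones+blender+plant: cost 9+4+9=22, value 44+18+30=92
- headphones+plant: cost 9+9=18, value 44+30=74
- headphones+board game: cost 9+13=22, value 44+28=72
Best: 92 util.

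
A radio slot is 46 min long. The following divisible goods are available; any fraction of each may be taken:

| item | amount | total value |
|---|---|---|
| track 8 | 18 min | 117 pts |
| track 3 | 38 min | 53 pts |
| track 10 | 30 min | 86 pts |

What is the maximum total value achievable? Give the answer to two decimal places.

Take in order of value per unit:
- track 8 (117/18 per unit): all 18 → value 117, running total 117.00
- track 10 (86/30 per unit): 28 of 30 → value 28×86/30 = 80.2667, running total 197.27
Total 197.27.

197.27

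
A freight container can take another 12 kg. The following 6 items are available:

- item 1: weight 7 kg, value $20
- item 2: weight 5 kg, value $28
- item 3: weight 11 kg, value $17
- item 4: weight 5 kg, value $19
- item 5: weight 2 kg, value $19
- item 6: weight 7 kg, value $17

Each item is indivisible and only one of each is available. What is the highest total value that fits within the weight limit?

Check high-value combinations within 12 kg:
- item 2+item 4+item 5: weight 5+5+2=12, value 28+19+19=66
- item 1+item 2: weight 7+5=12, value 20+28=48
- item 2+item 5: weight 5+2=7, value 28+19=47
- item 2+item 4: weight 5+5=10, value 28+19=47
Best: $66.

$66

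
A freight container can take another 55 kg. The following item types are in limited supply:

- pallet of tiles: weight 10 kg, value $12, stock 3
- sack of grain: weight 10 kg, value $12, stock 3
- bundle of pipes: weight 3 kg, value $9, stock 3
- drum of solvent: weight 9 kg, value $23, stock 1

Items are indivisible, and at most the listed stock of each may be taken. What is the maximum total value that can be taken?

$89

Top feasible selections:
- 1×pallet of tiles + 3×sack of grain + 2×bundle of pipes + 1×drum of solvent: weight 55, value 89
- 2×pallet of tiles + 2×sack of grain + 2×bundle of pipes + 1×drum of solvent: weight 55, value 89
- 3×pallet of tiles + 1×sack of grain + 2×bundle of pipes + 1×drum of solvent: weight 55, value 89
- 3×sack of grain + 3×bundle of pipes + 1×drum of solvent: weight 48, value 86
Best: $89.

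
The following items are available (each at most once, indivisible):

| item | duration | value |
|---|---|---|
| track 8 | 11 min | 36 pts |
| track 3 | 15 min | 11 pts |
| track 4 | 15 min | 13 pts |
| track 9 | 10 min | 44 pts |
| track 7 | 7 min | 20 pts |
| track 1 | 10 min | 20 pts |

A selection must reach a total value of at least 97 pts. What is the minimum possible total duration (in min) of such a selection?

Subsets with value ≥ 97, sorted by total duration:
- track 8+track 9+track 7: duration 28, value 100
- track 8+track 9+track 1: duration 31, value 100
Minimum duration: 28 min.

28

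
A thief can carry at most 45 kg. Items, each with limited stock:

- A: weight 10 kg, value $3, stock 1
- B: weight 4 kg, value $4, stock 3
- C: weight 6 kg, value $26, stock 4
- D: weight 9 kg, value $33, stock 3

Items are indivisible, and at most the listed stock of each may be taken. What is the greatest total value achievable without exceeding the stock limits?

Best selections within weight 45 and stock limits:
- 3×C + 3×D: weight 45, value 177
- 4×C + 2×D: weight 42, value 170
Best: $177.

$177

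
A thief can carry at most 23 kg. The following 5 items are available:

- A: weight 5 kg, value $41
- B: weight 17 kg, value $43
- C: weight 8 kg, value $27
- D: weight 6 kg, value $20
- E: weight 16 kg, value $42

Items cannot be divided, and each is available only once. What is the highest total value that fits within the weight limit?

$88

This is a 0/1 knapsack; check combinations near the capacity.
- A+C+D: weight 5+8+6=19, value 41+27+20=88
- A+B: weight 5+17=22, value 41+43=84
- A+E: weight 5+16=21, value 41+42=83
- A+C: weight 5+8=13, value 41+27=68
Best: $88.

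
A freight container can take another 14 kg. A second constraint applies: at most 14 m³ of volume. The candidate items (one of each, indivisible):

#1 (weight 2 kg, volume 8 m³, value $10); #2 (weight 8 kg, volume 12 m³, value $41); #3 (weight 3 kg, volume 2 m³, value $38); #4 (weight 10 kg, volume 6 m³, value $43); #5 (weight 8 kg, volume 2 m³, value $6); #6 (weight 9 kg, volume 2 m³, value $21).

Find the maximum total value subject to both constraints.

$81

Feasible sets respecting both limits:
- #3+#4: weight 13, volume 8, value 81
- #2+#3: weight 11, volume 14, value 79
- #1+#3+#6: weight 14, volume 12, value 69
- #3+#6: weight 12, volume 4, value 59
Best: $81.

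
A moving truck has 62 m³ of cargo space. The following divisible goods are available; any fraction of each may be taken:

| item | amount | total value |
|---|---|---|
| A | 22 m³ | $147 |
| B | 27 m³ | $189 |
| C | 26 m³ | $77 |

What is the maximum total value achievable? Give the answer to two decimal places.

Take in order of value per unit:
- B (189/27 per unit): all 27 → value 189, running total 189.00
- A (147/22 per unit): all 22 → value 147, running total 336.00
- C (77/26 per unit): 13 of 26 → value 13×77/26 = 38.5000, running total 374.50
Total 374.50.

374.50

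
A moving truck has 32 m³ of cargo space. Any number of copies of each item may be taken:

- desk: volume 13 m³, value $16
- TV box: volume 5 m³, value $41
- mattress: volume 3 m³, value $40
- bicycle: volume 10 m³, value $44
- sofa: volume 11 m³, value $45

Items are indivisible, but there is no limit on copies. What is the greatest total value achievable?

Best value-per-unit is mattress at 40/3; filling with it alone gives 10×40 = 400.
Optimal mix: 1×TV box + 9×mattress → volume 32, value 401.

$401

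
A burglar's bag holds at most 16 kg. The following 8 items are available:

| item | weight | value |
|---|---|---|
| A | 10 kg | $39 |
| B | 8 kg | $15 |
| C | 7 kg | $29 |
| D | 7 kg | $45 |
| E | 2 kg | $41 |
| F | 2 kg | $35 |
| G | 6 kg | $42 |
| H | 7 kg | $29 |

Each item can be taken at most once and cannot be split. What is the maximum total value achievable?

$128

Check high-value combinations within 16 kg:
- D+E+G: weight 7+2+6=15, value 45+41+42=128
- D+F+G: weight 7+2+6=15, value 45+35+42=122
- D+E+F: weight 7+2+2=11, value 45+41+35=121
- E+F+G: weight 2+2+6=10, value 41+35+42=118
Best: $128.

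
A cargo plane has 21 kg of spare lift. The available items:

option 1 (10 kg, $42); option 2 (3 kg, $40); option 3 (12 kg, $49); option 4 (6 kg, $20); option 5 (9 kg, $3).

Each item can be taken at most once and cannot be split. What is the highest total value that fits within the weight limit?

$109

Check high-value combinations within 21 kg:
- option 2+option 3+option 4: weight 3+12+6=21, value 40+49+20=109
- option 1+option 2+option 4: weight 10+3+6=19, value 42+40+20=102
- option 2+option 3: weight 3+12=15, value 40+49=89
- option 1+option 2: weight 10+3=13, value 42+40=82
- option 3+option 4: weight 12+6=18, value 49+20=69
Best: $109.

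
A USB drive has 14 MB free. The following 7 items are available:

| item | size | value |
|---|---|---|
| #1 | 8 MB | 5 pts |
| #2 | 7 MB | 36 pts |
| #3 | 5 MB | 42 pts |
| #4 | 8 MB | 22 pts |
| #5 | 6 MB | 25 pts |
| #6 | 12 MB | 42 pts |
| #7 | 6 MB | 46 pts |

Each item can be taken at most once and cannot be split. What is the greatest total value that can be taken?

Check high-value combinations within 14 MB:
- #3+#7: size 5+6=11, value 42+46=88
- #2+#7: size 7+6=13, value 36+46=82
- #2+#3: size 7+5=12, value 36+42=78
- #5+#7: size 6+6=12, value 25+46=71
Best: 88 pts.

88 pts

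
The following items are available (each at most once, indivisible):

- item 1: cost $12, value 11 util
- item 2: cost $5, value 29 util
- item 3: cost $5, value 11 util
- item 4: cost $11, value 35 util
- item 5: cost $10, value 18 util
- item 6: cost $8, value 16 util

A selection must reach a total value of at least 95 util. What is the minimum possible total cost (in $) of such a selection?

34

Subsets with value ≥ 95, sorted by total cost:
- item 2+item 4+item 5+item 6: cost 34, value 98
- item 2+item 3+item 4+item 5+item 6: cost 39, value 109
- item 1+item 2+item 3+item 4+item 6: cost 41, value 102
- item 1+item 2+item 3+item 4+item 5: cost 43, value 104
Minimum cost: 34 $.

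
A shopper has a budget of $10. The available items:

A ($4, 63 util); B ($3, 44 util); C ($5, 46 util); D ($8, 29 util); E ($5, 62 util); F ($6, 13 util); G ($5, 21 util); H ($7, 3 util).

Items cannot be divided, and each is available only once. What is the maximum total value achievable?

125 util

Check high-value combinations within $10:
- A+E: cost 4+5=9, value 63+62=125
- A+C: cost 4+5=9, value 63+46=109
- C+E: cost 5+5=10, value 46+62=108
- A+B: cost 4+3=7, value 63+44=107
Best: 125 util.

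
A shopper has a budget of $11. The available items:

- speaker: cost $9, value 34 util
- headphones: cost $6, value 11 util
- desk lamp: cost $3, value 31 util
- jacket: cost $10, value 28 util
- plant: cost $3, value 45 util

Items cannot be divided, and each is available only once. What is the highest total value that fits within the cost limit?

This is a 0/1 knapsack; check combinations near the capacity.
- desk lamp+plant: cost 3+3=6, value 31+45=76
- headphones+plant: cost 6+3=9, value 11+45=56
- plant: cost 3, value 45
- headphones+desk lamp: cost 6+3=9, value 11+31=42
Best: 76 util.

76 util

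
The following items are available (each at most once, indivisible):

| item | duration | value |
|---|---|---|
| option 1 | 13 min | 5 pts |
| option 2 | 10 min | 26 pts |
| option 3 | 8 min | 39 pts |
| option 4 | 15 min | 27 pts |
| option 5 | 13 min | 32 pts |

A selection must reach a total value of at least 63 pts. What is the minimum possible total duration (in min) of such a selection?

18

Subsets with value ≥ 63, sorted by total duration:
- option 2+option 3: duration 18, value 65
- option 3+option 5: duration 21, value 71
- option 3+option 4: duration 23, value 66
Minimum duration: 18 min.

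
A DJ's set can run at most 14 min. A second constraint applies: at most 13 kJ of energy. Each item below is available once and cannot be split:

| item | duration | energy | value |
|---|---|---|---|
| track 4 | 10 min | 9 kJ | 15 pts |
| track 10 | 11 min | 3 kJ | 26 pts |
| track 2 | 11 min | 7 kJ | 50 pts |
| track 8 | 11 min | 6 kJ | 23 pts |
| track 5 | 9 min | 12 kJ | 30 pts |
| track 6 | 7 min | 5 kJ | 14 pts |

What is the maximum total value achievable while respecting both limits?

Feasible sets respecting both limits:
- track 2: duration 11, energy 7, value 50
- track 5: duration 9, energy 12, value 30
- track 10: duration 11, energy 3, value 26
Best: 50 pts.

50 pts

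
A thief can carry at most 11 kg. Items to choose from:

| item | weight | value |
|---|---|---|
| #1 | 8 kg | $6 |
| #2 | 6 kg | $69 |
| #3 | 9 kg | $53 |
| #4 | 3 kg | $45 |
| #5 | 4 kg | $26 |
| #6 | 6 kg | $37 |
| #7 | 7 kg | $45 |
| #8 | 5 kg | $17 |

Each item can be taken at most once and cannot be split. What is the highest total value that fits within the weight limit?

This is a 0/1 knapsack; check combinations near the capacity.
- #2+#4: weight 6+3=9, value 69+45=114
- #2+#5: weight 6+4=10, value 69+26=95
- #4+#7: weight 3+7=10, value 45+45=90
Best: $114.

$114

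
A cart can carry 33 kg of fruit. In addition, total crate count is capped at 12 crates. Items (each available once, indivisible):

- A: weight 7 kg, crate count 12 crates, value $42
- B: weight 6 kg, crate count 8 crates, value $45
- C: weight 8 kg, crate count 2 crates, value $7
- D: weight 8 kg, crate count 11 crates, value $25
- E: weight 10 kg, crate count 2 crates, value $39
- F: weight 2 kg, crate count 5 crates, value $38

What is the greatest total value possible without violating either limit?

$91

Feasible sets respecting both limits:
- B+C+E: weight 24, crate count 12, value 91
- B+E: weight 16, crate count 10, value 84
- C+E+F: weight 20, crate count 9, value 84
Best: $91.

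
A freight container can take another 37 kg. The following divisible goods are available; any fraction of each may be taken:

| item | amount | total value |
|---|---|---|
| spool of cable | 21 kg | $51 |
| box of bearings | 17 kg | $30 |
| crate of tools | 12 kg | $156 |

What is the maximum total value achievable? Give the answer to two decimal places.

Take in order of value per unit:
- crate of tools (156/12 per unit): all 12 → value 156, running total 156.00
- spool of cable (51/21 per unit): all 21 → value 51, running total 207.00
- box of bearings (30/17 per unit): 4 of 17 → value 4×30/17 = 7.0588, running total 214.06
Total 214.06.

214.06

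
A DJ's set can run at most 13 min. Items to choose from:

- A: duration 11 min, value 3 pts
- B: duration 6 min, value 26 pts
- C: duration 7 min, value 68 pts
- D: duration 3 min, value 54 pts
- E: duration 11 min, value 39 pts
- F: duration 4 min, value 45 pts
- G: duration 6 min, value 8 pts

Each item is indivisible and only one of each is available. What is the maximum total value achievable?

Check high-value combinations within 13 min:
- B+D+F: duration 6+3+4=13, value 26+54+45=125
- C+D: duration 7+3=10, value 68+54=122
- C+F: duration 7+4=11, value 68+45=113
Best: 125 pts.

125 pts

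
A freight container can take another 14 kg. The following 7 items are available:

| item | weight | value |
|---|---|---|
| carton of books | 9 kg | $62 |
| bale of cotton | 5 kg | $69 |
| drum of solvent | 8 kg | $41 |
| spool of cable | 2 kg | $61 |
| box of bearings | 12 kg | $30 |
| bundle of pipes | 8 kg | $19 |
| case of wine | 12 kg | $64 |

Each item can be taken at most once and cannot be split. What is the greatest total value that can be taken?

Check high-value combinations within 14 kg:
- carton of books+bale of cotton: weight 9+5=14, value 62+69=131
- bale of cotton+spool of cable: weight 5+2=7, value 69+61=130
- spool of cable+case of wine: weight 2+12=14, value 61+64=125
- carton of books+spool of cable: weight 9+2=11, value 62+61=123
Best: $131.

$131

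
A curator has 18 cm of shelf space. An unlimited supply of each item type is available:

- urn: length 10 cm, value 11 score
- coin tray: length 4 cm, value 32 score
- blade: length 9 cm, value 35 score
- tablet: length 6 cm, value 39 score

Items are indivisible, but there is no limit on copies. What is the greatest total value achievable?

Best value-per-unit is coin tray at 32/4; filling with it alone gives 4×32 = 128.
Optimal mix: 3×coin tray + 1×tablet → length 18, value 135.

135 score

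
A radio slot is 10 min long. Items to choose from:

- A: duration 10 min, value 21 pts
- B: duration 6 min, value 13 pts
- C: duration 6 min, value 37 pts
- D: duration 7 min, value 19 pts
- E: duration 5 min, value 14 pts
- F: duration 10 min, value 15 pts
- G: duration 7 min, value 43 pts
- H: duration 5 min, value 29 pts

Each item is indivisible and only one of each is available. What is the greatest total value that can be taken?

Check high-value combinations within 10 min:
- G: duration 7, value 43
- E+H: duration 5+5=10, value 14+29=43
- C: duration 6, value 37
Best: 43 pts.

43 pts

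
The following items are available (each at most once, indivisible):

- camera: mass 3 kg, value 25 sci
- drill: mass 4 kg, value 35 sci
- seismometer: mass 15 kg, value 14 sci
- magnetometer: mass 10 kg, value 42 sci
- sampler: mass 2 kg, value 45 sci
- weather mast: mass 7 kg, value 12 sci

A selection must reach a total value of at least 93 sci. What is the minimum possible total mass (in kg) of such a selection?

Subsets with value ≥ 93, sorted by total mass:
- camera+drill+sampler: mass 9, value 105
- camera+magnetometer+sampler: mass 15, value 112
Minimum mass: 9 kg.

9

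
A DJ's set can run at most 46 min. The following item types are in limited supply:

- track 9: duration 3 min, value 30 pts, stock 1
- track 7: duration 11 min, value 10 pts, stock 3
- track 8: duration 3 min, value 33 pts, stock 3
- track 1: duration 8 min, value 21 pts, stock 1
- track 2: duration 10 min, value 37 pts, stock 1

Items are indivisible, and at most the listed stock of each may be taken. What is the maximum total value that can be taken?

Best selections within duration 46 and stock limits:
- 1×track 9 + 1×track 7 + 3×track 8 + 1×track 1 + 1×track 2: duration 41, value 197
- 1×track 9 + 3×track 8 + 1×track 1 + 1×track 2: duration 30, value 187
- 1×track 9 + 2×track 7 + 3×track 8 + 1×track 2: duration 44, value 186
- 1×track 9 + 1×track 7 + 3×track 8 + 1×track 2: duration 33, value 176
Best: 197 pts.

197 pts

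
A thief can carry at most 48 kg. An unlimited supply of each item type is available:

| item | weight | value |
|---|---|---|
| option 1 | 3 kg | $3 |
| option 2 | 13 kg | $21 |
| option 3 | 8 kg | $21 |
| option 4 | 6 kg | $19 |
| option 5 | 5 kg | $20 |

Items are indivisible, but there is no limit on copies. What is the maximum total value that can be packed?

$183

Best value-per-unit is option 5 at 20/5; filling with it alone gives 9×20 = 180.
Optimal mix: 1×option 1 + 9×option 5 → weight 48, value 183.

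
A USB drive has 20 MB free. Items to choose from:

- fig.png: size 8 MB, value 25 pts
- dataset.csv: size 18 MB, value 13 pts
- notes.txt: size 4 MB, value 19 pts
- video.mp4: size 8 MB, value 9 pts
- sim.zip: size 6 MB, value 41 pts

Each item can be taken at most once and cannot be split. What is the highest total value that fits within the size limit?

Check high-value combinations within 20 MB:
- fig.png+notes.txt+sim.zip: size 8+4+6=18, value 25+19+41=85
- notes.txt+video.mp4+sim.zip: size 4+8+6=18, value 19+9+41=69
- fig.png+sim.zip: size 8+6=14, value 25+41=66
- notes.txt+sim.zip: size 4+6=10, value 19+41=60
- fig.png+notes.txt+video.mp4: size 8+4+8=20, value 25+19+9=53
Best: 85 pts.

85 pts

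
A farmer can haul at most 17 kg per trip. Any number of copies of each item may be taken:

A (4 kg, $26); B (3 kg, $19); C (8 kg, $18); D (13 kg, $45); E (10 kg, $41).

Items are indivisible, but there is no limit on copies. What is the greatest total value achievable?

$109

Best value-per-unit is A at 26/4; filling with it alone gives 4×26 = 104.
Optimal mix: 2×A + 3×B → weight 17, value 109.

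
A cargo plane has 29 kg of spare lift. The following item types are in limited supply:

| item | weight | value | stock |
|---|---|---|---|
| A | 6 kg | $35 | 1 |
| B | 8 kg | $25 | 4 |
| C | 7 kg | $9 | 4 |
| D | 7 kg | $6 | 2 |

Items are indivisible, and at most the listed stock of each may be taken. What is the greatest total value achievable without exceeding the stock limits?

$94

Best selections within weight 29 and stock limits:
- 1×A + 2×B + 1×C: weight 29, value 94
- 1×A + 2×B + 1×D: weight 29, value 91
- 1×A + 2×B: weight 22, value 85
Best: $94.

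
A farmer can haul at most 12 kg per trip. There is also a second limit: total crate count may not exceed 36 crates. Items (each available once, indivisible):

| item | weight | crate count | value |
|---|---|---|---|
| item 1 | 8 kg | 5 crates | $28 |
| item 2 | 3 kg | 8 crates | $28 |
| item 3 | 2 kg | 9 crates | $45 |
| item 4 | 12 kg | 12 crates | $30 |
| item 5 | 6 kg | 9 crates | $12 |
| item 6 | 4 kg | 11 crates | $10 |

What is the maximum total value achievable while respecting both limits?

$85

Feasible sets respecting both limits:
- item 2+item 3+item 5: weight 11, crate count 26, value 85
- item 2+item 3+item 6: weight 9, crate count 28, value 83
- item 1+item 3: weight 10, crate count 14, value 73
Best: $85.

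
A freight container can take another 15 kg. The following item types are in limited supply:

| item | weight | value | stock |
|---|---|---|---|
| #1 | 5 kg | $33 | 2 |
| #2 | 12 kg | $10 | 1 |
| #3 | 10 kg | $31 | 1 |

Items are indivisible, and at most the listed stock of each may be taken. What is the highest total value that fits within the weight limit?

Top feasible selections:
- 2×#1: weight 10, value 66
- 1×#1 + 1×#3: weight 15, value 64
- 1×#1: weight 5, value 33
- 1×#3: weight 10, value 31
Best: $66.

$66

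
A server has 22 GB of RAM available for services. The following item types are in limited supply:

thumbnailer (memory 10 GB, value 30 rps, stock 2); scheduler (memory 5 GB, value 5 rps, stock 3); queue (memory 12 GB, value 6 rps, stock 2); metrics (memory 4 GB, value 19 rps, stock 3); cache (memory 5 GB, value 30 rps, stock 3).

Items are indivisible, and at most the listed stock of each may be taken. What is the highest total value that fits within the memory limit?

Top feasible selections:
- 3×metrics + 2×cache: memory 22, value 117
- 1×metrics + 3×cache: memory 19, value 109
- 2×metrics + 2×cache: memory 18, value 98
Best: 117 rps.

117 rps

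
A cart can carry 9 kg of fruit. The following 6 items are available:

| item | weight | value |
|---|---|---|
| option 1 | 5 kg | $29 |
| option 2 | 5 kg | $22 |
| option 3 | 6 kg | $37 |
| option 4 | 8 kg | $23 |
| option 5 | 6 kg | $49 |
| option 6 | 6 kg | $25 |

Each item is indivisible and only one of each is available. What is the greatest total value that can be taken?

This is a 0/1 knapsack; check combinations near the capacity.
- option 5: weight 6, value 49
- option 3: weight 6, value 37
- option 1: weight 5, value 29
- option 6: weight 6, value 25
Best: $49.

$49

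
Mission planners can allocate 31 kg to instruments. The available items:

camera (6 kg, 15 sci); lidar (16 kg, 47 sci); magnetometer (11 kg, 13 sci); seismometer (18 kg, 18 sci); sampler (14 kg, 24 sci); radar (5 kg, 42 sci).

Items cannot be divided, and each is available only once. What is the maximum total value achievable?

Check high-value combinations within 31 kg:
- camera+lidar+radar: mass 6+16+5=27, value 15+47+42=104
- lidar+radar: mass 16+5=21, value 47+42=89
- camera+sampler+radar: mass 6+14+5=25, value 15+24+42=81
- magnetometer+sampler+radar: mass 11+14+5=30, value 13+24+42=79
Best: 104 sci.

104 sci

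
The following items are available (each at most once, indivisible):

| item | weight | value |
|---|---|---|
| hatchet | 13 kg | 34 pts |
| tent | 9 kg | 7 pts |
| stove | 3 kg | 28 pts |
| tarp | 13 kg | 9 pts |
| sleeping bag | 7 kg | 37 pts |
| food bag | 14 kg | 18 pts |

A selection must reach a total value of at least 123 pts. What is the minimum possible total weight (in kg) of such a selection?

Subsets with value ≥ 123, sorted by total weight:
- hatchet+tent+stove+sleeping bag+food bag: weight 46, value 124
- hatchet+stove+tarp+sleeping bag+food bag: weight 50, value 126
- hatchet+tent+stove+tarp+sleeping bag+food bag: weight 59, value 133
Minimum weight: 46 kg.

46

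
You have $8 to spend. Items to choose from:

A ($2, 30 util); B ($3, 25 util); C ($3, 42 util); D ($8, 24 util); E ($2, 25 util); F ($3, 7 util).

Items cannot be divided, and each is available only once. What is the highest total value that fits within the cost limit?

Check high-value combinations within $8:
- A+C+E: cost 2+3+2=7, value 30+42+25=97
- A+B+C: cost 2+3+3=8, value 30+25+42=97
- B+C+E: cost 3+3+2=8, value 25+42+25=92
Best: 97 util.

97 util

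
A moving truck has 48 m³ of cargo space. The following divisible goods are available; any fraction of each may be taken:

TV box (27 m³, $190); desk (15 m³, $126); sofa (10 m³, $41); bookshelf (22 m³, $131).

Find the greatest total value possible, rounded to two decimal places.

Take in order of value per unit:
- desk (126/15 per unit): all 15 → value 126, running total 126.00
- TV box (190/27 per unit): all 27 → value 190, running total 316.00
- bookshelf (131/22 per unit): 6 of 22 → value 6×131/22 = 35.7273, running total 351.73
Total 351.73.

351.73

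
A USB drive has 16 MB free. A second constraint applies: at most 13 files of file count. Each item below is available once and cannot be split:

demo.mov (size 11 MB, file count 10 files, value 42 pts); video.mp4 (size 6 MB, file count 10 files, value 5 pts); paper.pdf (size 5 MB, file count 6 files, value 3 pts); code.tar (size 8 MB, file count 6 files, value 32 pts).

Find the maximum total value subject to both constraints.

42 pts

Feasible sets respecting both limits:
- demo.mov: size 11, file count 10, value 42
- paper.pdf+code.tar: size 13, file count 12, value 35
- code.tar: size 8, file count 6, value 32
Best: 42 pts.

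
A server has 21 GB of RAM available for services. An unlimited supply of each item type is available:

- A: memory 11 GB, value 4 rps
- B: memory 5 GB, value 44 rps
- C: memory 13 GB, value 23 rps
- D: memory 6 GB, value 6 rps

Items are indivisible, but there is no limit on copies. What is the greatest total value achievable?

Best value-per-unit is B at 44/5, and filling with it alone uses memory 4×5=20. No mix of the others beats 4×44 = 176.

176 rps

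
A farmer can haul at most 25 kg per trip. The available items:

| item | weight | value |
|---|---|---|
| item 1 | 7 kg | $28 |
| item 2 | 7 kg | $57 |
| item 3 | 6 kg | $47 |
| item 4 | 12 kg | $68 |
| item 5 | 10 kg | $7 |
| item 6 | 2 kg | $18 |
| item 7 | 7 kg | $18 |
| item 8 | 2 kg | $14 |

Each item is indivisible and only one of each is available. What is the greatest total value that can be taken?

Check high-value combinations within 25 kg:
- item 2+item 3+item 4: weight 7+6+12=25, value 57+47+68=172
- item 1+item 2+item 3+item 6+item 8: weight 7+7+6+2+2=24, value 28+57+47+18+14=164
- item 2+item 4+item 6+item 8: weight 7+12+2+2=23, value 57+68+18+14=157
- item 2+item 3+item 6+item 7+item 8: weight 7+6+2+7+2=24, value 57+47+18+18+14=154
Best: $172.

$172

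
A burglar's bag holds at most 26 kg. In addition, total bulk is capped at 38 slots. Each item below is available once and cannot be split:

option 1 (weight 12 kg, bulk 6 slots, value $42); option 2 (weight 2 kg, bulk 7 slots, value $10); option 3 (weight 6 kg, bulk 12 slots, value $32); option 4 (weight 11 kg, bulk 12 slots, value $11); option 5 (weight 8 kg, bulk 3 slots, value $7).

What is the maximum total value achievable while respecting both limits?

$84

Feasible sets respecting both limits:
- option 1+option 2+option 3: weight 20, bulk 25, value 84
- option 1+option 3+option 5: weight 26, bulk 21, value 81
- option 1+option 3: weight 18, bulk 18, value 74
Best: $84.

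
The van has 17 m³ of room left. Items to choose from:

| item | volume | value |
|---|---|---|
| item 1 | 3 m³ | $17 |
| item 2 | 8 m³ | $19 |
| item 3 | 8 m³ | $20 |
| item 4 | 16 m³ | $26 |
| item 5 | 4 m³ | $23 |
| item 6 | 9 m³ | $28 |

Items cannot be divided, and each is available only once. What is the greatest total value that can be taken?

$68

This is a 0/1 knapsack; check combinations near the capacity.
- item 1+item 5+item 6: volume 3+4+9=16, value 17+23+28=68
- item 1+item 3+item 5: volume 3+8+4=15, value 17+20+23=60
- item 1+item 2+item 5: volume 3+8+4=15, value 17+19+23=59
Best: $68.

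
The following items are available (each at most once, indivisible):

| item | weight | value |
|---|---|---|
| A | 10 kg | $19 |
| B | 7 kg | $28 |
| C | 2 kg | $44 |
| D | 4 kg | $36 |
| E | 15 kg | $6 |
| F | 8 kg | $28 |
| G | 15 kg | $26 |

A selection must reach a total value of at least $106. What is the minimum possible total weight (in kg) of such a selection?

Subsets with value ≥ 106, sorted by total weight:
- B+C+D: weight 13, value 108
- C+D+F: weight 14, value 108
- B+C+D+F: weight 21, value 136
Minimum weight: 13 kg.

13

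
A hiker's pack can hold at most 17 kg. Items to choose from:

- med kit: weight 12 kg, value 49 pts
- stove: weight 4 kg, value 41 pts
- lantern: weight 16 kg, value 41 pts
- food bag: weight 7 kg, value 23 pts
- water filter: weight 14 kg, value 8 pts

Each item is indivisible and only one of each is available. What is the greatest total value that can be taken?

Check high-value combinations within 17 kg:
- med kit+stove: weight 12+4=16, value 49+41=90
- stove+food bag: weight 4+7=11, value 41+23=64
- med kit: weight 12, value 49
- stove: weight 4, value 41
- lantern: weight 16, value 41
Best: 90 pts.

90 pts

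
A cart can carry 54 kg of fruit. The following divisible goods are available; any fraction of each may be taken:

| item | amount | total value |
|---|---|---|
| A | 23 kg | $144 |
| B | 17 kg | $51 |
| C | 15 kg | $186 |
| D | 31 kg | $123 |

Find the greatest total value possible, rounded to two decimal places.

393.48

Take in order of value per unit:
- C (186/15 per unit): all 15 → value 186, running total 186.00
- A (144/23 per unit): all 23 → value 144, running total 330.00
- D (123/31 per unit): 16 of 31 → value 16×123/31 = 63.4839, running total 393.48
Total 393.48.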